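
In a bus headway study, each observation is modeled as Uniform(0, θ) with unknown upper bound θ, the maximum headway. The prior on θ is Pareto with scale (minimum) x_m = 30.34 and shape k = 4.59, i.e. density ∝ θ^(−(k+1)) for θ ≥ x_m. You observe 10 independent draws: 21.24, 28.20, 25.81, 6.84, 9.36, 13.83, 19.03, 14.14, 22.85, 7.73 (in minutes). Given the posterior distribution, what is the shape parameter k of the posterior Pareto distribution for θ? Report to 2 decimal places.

14.59

A Pareto(scale x_m, shape k) prior on the upper bound θ of Uniform(0, θ) is conjugate: posterior is Pareto(max(x_m, max xᵢ), k + n).
Sample maximum = 28.20; prior scale x_m = 30.34 → posterior scale = max = 30.34.
Posterior shape = 4.59 + 10 = 14.59.
Posterior shape k = 14.59.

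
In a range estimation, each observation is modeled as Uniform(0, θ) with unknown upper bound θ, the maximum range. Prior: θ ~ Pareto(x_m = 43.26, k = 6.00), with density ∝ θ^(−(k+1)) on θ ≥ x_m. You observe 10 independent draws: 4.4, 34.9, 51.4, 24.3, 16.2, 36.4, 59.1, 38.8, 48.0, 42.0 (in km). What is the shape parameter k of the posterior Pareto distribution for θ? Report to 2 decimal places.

A Pareto(scale x_m, shape k) prior on the upper bound θ of Uniform(0, θ) is conjugate: posterior is Pareto(max(x_m, max xᵢ), k + n).
Sample maximum = 59.1; prior scale x_m = 43.26 → posterior scale = max = 59.10.
Posterior shape = 6.00 + 10 = 16.00.
Posterior shape k = 16.00.

16.00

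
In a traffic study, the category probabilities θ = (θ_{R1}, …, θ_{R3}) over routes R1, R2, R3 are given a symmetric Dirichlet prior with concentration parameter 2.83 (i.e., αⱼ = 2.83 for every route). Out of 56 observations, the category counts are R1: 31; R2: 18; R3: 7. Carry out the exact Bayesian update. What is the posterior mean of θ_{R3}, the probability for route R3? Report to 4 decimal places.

The Dirichlet prior is conjugate to the Multinomial likelihood: each posterior αⱼ = prior αⱼ + observed count nⱼ.
Posterior concentration: (33.83, 20.83, 9.83), total = 64.49.
E[θ_{R3}|data] = α_{R3}/Σα = 9.83/64.49 = 0.1524.

0.1524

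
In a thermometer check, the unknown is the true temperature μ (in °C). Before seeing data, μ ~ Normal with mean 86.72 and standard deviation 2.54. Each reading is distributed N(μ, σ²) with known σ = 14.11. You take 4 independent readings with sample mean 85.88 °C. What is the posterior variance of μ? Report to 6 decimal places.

For Normal data with known variance σ², a Normal(μ₀, σ₀²) prior on μ is conjugate. Posterior precision = 1/σ₀² + n/σ²; posterior mean is the precision-weighted average of μ₀ and x̄.
σ₀² = 2.54² = 6.4516, σ² = 14.11² = 199.0921; σ² + n·σ₀² = 199.0921 + 4·6.4516 = 224.8985.
Posterior precision = 1/σ₀² + n/σ² = 1/6.4516 + 4/199.0921 = (σ² + n·σ₀²)/(σ₀²σ²) = 224.8985/(6.4516·199.0921); posterior variance σₙ² = σ₀²σ²/(σ² + n·σ₀²) = 6.4516·199.0921/224.8985 = 5.711299.

5.711299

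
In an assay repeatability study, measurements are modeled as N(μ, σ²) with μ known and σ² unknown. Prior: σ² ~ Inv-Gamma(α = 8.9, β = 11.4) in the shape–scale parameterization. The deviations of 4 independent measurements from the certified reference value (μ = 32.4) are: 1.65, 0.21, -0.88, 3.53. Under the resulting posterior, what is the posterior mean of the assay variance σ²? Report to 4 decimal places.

1.9597

With known mean μ and an Inverse-Gamma(α, β) prior on σ², the Normal likelihood is conjugate: posterior is Inv-Gamma(α + n/2, β + Σ(xᵢ−μ)²/2).
Σ(xᵢ−μ)² = (1.65)² + (0.21)² + (-0.88)² + (3.53)² = 16.0019.
Posterior: Inv-Gamma(8.9 + 4/2, 11.4 + 16.0019/2) = Inv-Gamma(10.90, 19.40095).
E[σ²|data] = β/(α−1) = 19.40095/9.90 = 1.9597.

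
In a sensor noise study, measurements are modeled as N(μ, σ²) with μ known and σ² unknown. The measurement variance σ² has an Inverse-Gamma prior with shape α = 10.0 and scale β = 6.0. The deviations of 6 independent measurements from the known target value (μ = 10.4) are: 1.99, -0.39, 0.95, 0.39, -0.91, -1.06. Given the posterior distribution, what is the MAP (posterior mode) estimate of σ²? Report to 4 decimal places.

With known mean μ and an Inverse-Gamma(α, β) prior on σ², the Normal likelihood is conjugate: posterior is Inv-Gamma(α + n/2, β + Σ(xᵢ−μ)²/2).
Σ(xᵢ−μ)² = (1.99)² + (-0.39)² + (0.95)² + (0.39)² + (-0.91)² + (-1.06)² = 7.1185.
Posterior: Inv-Gamma(10.0 + 6/2, 6.0 + 7.1185/2) = Inv-Gamma(13.00, 9.55925).
Mode = β/(α+1) = 9.55925/14.00 = 0.6828.

0.6828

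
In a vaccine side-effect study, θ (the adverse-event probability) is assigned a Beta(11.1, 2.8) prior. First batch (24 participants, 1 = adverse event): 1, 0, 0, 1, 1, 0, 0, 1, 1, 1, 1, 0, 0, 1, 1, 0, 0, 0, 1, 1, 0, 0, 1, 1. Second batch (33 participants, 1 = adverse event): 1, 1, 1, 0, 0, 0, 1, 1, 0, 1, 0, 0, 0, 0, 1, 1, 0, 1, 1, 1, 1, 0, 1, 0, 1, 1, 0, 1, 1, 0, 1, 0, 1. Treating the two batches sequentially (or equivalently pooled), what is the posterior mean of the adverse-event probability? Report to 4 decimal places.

The Beta prior is conjugate to a Binomial/Bernoulli likelihood; the update adds successes to α and failures to β.
After batch 1: Beta(11.1+13, 2.8+11) = Beta(24.1, 13.8).
After batch 2: Beta(24.1+19, 13.8+14) = Beta(43.1, 27.8).
Posterior mean = α/(α+β) = 43.1/70.9 = 0.6079.

0.6079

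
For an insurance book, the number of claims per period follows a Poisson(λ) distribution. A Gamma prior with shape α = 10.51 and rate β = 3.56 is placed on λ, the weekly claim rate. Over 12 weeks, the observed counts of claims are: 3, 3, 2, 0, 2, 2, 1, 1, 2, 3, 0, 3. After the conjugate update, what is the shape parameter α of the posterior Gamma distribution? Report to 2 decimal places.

With a Gamma(shape α, rate β) prior, the Poisson likelihood is conjugate: the posterior is Gamma(α + ΣXᵢ, β + n).
Sum of counts S = 22 over n = 12 weeks.
Posterior: Gamma(α+S, β+n) = Gamma(10.51+22, 3.56+12) = Gamma(32.51, 15.56).
Posterior α = 32.51.

32.51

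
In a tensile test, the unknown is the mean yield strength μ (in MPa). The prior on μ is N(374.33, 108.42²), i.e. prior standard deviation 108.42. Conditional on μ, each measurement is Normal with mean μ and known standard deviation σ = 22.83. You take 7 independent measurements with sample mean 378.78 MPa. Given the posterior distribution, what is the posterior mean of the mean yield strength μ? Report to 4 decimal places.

378.7520

For Normal data with known variance σ², a Normal(μ₀, σ₀²) prior on μ is conjugate. Posterior precision = 1/σ₀² + n/σ²; posterior mean is the precision-weighted average of μ₀ and x̄.
n·x̄ = 7·378.78 = 2651.46.
σ₀² = 108.42² = 11754.8964, σ² = 22.83² = 521.2089; σ² + n·σ₀² = 521.2089 + 7·11754.8964 = 82805.4837.
Posterior mean = (μ₀/σ₀² + n·x̄/σ²)/(1/σ₀² + n/σ²) = (σ²·μ₀ + σ₀²·n·x̄)/(σ² + n·σ₀²) = (521.2089·374.33 + 11754.8964·2651.46)/82805.4837 = 31362741.736281/82805.4837 = 378.7520.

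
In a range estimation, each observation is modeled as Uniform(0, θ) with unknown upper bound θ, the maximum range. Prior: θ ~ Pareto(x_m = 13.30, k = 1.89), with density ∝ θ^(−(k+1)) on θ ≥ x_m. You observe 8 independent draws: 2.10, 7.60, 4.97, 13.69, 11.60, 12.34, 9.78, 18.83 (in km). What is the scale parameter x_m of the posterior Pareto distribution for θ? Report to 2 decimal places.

18.83

A Pareto(scale x_m, shape k) prior on the upper bound θ of Uniform(0, θ) is conjugate: posterior is Pareto(max(x_m, max xᵢ), k + n).
Sample maximum = 18.83; prior scale x_m = 13.30 → posterior scale = max = 18.83.
Posterior shape = 1.89 + 8 = 9.89.
Posterior scale x_m = 18.83.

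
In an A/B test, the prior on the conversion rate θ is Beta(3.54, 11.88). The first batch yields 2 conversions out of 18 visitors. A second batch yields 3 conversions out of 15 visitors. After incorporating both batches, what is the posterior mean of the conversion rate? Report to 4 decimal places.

0.1764

The Beta prior is conjugate to a Binomial/Bernoulli likelihood; the update adds successes to α and failures to β.
After batch 1: Beta(3.54+2, 11.88+16) = Beta(5.54, 27.88).
After batch 2: Beta(5.54+3, 27.88+12) = Beta(8.54, 39.88).
Posterior mean = α/(α+β) = 8.54/48.42 = 0.1764.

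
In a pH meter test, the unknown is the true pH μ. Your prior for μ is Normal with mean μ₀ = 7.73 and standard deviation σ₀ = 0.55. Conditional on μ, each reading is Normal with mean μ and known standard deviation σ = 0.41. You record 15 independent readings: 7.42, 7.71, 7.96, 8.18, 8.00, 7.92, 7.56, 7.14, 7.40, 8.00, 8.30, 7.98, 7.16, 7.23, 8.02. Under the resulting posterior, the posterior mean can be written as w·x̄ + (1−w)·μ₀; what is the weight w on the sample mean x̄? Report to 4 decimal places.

For Normal data with known variance σ², a Normal(μ₀, σ₀²) prior on μ is conjugate. Posterior precision = 1/σ₀² + n/σ²; posterior mean is the precision-weighted average of μ₀ and x̄.
σ₀² = 0.55² = 0.3025, σ² = 0.41² = 0.1681. Prior precision 1/σ₀² = 1/0.3025; data precision n/σ² = 15/0.1681.
w = (n/σ²)/(1/σ₀² + n/σ²) = n·σ₀²/(σ² + n·σ₀²) = 15·0.3025/(0.1681 + 15·0.3025) = 4.5375/4.7056 = 0.9643.

0.9643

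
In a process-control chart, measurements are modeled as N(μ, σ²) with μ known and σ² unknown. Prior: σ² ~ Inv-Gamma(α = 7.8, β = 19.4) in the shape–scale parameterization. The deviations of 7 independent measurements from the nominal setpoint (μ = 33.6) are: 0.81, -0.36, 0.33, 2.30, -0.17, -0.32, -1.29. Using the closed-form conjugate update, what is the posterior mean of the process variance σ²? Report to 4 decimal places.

With known mean μ and an Inverse-Gamma(α, β) prior on σ², the Normal likelihood is conjugate: posterior is Inv-Gamma(α + n/2, β + Σ(xᵢ−μ)²/2).
Σ(xᵢ−μ)² = (0.81)² + (-0.36)² + (0.33)² + (2.30)² + (-0.17)² + (-0.32)² + (-1.29)² = 7.9800.
Posterior: Inv-Gamma(7.8 + 7/2, 19.4 + 7.9800/2) = Inv-Gamma(11.30, 23.39000).
E[σ²|data] = β/(α−1) = 23.39000/10.30 = 2.2709.

2.2709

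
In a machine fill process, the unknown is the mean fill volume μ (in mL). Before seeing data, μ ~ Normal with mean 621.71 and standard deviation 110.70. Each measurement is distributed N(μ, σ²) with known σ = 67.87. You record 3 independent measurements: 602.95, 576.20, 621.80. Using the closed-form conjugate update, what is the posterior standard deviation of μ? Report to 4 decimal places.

36.9389

For Normal data with known variance σ², a Normal(μ₀, σ₀²) prior on μ is conjugate. Posterior precision = 1/σ₀² + n/σ²; posterior mean is the precision-weighted average of μ₀ and x̄.
σ₀² = 110.70² = 12254.49, σ² = 67.87² = 4606.3369; σ² + n·σ₀² = 4606.3369 + 3·12254.49 = 41369.8069.
Posterior precision = 1/σ₀² + n/σ² = 1/12254.49 + 3/4606.3369 = (σ² + n·σ₀²)/(σ₀²σ²) = 41369.8069/(12254.49·4606.3369); posterior variance σₙ² = σ₀²σ²/(σ² + n·σ₀²) = 12254.49·4606.3369/41369.8069 = 1364.480855.
Posterior SD = √σₙ² = √(12254.49·4606.3369/41369.8069) = 36.9389.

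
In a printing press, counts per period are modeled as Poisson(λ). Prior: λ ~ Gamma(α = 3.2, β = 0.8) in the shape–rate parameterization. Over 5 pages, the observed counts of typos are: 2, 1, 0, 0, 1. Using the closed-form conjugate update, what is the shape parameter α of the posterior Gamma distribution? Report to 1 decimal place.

7.2

With a Gamma(shape α, rate β) prior, the Poisson likelihood is conjugate: the posterior is Gamma(α + ΣXᵢ, β + n).
Sum of counts S = 4 over n = 5 pages.
Posterior: Gamma(α+S, β+n) = Gamma(3.2+4, 0.8+5) = Gamma(7.2, 5.8).
Posterior α = 7.2.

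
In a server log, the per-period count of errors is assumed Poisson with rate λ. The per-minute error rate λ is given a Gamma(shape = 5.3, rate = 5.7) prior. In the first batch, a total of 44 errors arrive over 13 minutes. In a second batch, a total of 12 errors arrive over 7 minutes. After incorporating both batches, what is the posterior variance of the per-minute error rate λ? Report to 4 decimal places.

With a Gamma(shape α, rate β) prior, the Poisson likelihood is conjugate: the posterior is Gamma(α + ΣXᵢ, β + n).
After batch 1: Gamma(α+S, β+n) = Gamma(5.3+44, 5.7+13) = Gamma(49.3, 18.7).
After batch 2: Gamma(α+S, β+n) = Gamma(49.3+12, 18.7+7) = Gamma(61.3, 25.7).
Var = α/β² = 61.3/25.7² = 0.0928.

0.0928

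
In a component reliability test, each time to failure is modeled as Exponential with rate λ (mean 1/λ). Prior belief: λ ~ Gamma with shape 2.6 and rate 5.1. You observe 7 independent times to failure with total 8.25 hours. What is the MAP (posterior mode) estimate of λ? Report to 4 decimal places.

With a Gamma(shape α, rate β) prior on the exponential rate λ, the posterior after n observations with total T = Σxᵢ is Gamma(α+n, β+T).
Posterior: Gamma(2.6+7, 5.1+8.25) = Gamma(9.6, 13.35).
Mode = (α−1)/β = 0.6442.

0.6442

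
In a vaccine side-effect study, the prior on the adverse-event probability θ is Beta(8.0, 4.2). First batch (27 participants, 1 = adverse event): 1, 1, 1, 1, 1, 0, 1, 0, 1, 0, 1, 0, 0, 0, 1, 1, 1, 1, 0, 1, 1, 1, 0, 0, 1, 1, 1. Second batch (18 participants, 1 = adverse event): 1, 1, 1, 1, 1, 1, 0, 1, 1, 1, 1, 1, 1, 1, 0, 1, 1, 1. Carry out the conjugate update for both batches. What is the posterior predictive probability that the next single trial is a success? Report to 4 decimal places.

0.7343

The Beta prior is conjugate to a Binomial/Bernoulli likelihood; the update adds successes to α and failures to β.
After batch 1: Beta(8.0+18, 4.2+9) = Beta(26.0, 13.2).
After batch 2: Beta(26.0+16, 13.2+2) = Beta(42.0, 15.2).
For a single future Bernoulli trial, P(success | data) = α/(α+β) = 0.7343.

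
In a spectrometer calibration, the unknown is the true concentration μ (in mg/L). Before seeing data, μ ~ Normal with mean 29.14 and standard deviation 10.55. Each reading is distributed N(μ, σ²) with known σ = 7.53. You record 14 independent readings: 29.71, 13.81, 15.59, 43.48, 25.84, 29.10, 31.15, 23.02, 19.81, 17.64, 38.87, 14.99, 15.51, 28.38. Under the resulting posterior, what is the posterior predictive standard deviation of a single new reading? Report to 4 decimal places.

For Normal data with known variance σ², a Normal(μ₀, σ₀²) prior on μ is conjugate. Posterior precision = 1/σ₀² + n/σ²; posterior mean is the precision-weighted average of μ₀ and x̄.
σ₀² = 10.55² = 111.3025, σ² = 7.53² = 56.7009; σ² + n·σ₀² = 56.7009 + 14·111.3025 = 1614.9359.
Posterior precision = 1/σ₀² + n/σ² = 1/111.3025 + 14/56.7009 = (σ² + n·σ₀²)/(σ₀²σ²) = 1614.9359/(111.3025·56.7009); posterior variance σₙ² = σ₀²σ²/(σ² + n·σ₀²) = 111.3025·56.7009/1614.9359 = 3.907865.
Predictive variance for one new observation = σₙ² + σ² = 111.3025·56.7009/1614.9359 + 56.7009 = σ²·(σ₀² + 1614.9359)/1614.9359 = 56.7009·1726.2384/1614.9359 = 60.608765; SD = √(56.7009·1726.2384/1614.9359) = 7.7852.

7.7852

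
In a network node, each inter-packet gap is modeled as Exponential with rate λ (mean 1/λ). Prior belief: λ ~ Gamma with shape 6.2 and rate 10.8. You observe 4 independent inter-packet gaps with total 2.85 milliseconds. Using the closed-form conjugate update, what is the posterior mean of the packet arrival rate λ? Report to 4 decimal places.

0.7473

With a Gamma(shape α, rate β) prior on the exponential rate λ, the posterior after n observations with total T = Σxᵢ is Gamma(α+n, β+T).
Posterior: Gamma(6.2+4, 10.8+2.85) = Gamma(10.2, 13.65).
Posterior mean of λ = α/β = 10.2/13.65 = 0.7473.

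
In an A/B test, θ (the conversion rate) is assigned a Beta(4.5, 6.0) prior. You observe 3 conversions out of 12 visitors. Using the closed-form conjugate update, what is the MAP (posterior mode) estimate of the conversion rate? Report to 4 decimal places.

0.3171

The Beta prior is conjugate to a Binomial/Bernoulli likelihood; the update adds successes to α and failures to β.
Posterior: Beta(α+k, β+n−k) = Beta(4.5+3, 6.0+9) = Beta(7.5, 15.0).
Mode of Beta(a,b) for a,b>1 is (a−1)/(a+b−2) = 6.5/20.5 = 0.3171.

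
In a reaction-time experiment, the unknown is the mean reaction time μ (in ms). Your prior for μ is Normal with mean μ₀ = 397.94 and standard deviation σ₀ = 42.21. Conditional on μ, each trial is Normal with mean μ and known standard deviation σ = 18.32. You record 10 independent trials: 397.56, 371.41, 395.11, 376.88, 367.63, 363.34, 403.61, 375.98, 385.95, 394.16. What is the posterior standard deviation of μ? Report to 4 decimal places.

For Normal data with known variance σ², a Normal(μ₀, σ₀²) prior on μ is conjugate. Posterior precision = 1/σ₀² + n/σ²; posterior mean is the precision-weighted average of μ₀ and x̄.
σ₀² = 42.21² = 1781.6841, σ² = 18.32² = 335.6224; σ² + n·σ₀² = 335.6224 + 10·1781.6841 = 18152.4634.
Posterior precision = 1/σ₀² + n/σ² = 1/1781.6841 + 10/335.6224 = (σ² + n·σ₀²)/(σ₀²σ²) = 18152.4634/(1781.6841·335.6224); posterior variance σₙ² = σ₀²σ²/(σ² + n·σ₀²) = 1781.6841·335.6224/18152.4634 = 32.941705.
Posterior SD = √σₙ² = √(1781.6841·335.6224/18152.4634) = 5.7395.

5.7395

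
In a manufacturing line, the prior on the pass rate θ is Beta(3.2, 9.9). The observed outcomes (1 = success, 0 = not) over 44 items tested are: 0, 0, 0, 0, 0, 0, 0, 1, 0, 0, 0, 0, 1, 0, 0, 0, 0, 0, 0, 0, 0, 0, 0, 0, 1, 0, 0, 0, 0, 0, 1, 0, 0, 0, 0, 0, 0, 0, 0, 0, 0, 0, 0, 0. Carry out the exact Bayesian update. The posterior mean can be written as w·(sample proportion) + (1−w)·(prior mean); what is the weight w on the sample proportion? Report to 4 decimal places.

0.7706

The Beta prior is conjugate to a Binomial/Bernoulli likelihood; the update adds successes to α and failures to β.
Posterior mean = (α₀+k)/(α₀+β₀+n) = [n/(α₀+β₀+n)]·(k/n) + [(α₀+β₀)/(α₀+β₀+n)]·α₀/(α₀+β₀), so only n and the prior enter the weight.
The weight on the data is w = n/(α₀+β₀+n) = 44/(3.2+9.9+44) = 44/57.1 = 0.7706.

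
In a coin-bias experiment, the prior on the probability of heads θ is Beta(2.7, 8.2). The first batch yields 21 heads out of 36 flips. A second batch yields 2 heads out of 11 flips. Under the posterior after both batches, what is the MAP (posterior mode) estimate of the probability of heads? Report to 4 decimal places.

The Beta prior is conjugate to a Binomial/Bernoulli likelihood; the update adds successes to α and failures to β.
After batch 1: Beta(2.7+21, 8.2+15) = Beta(23.7, 23.2).
After batch 2: Beta(23.7+2, 23.2+9) = Beta(25.7, 32.2).
Mode of Beta(a,b) for a,b>1 is (a−1)/(a+b−2) = 24.7/55.9 = 0.4419.

0.4419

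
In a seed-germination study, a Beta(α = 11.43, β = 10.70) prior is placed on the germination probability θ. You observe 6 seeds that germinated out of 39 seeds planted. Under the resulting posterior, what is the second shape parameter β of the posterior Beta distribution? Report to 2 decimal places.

43.70

The Beta prior is conjugate to a Binomial/Bernoulli likelihood; the update adds successes to α and failures to β.
Posterior: Beta(α+k, β+n−k) = Beta(11.43+6, 10.70+33) = Beta(17.43, 43.70).
Posterior β = 43.70.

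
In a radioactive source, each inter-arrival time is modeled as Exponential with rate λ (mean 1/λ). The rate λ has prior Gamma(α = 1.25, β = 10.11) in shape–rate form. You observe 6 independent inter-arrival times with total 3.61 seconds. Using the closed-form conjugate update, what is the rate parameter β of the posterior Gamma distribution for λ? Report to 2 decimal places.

13.72

With a Gamma(shape α, rate β) prior on the exponential rate λ, the posterior after n observations with total T = Σxᵢ is Gamma(α+n, β+T).
Posterior: Gamma(1.25+6, 10.11+3.61) = Gamma(7.25, 13.72).
Posterior β = 13.72.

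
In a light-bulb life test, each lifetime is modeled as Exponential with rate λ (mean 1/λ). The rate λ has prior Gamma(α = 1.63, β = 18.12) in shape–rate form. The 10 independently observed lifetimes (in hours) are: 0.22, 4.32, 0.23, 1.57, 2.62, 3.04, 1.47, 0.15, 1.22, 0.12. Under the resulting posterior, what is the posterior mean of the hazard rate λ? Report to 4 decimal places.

0.3516

With a Gamma(shape α, rate β) prior on the exponential rate λ, the posterior after n observations with total T = Σxᵢ is Gamma(α+n, β+T).
Sum of observations T = 14.96 hours; n = 10.
Posterior: Gamma(1.63+10, 18.12+14.96) = Gamma(11.63, 33.08).
Posterior mean of λ = α/β = 11.63/33.08 = 0.3516.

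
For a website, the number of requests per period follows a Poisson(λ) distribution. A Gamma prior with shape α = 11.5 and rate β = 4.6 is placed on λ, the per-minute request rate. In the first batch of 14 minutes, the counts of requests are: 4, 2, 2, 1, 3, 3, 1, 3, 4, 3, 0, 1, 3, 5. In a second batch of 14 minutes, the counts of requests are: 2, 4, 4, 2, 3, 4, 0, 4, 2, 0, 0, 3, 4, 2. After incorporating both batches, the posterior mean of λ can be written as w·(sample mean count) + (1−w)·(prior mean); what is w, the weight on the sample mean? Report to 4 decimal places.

With a Gamma(shape α, rate β) prior, the Poisson likelihood is conjugate: the posterior is Gamma(α + ΣXᵢ, β + n).
Total number of minutes: n = 14 + 14 = 28.
Posterior mean = (α₀+S)/(β₀+n) = [n/(β₀+n)]·(S/n) + [β₀/(β₀+n)]·(α₀/β₀), so only n and β₀ enter the weight.
Weight on data w = n/(β₀+n) = 28/(4.6+28) = 28/32.6 = 0.8589.

0.8589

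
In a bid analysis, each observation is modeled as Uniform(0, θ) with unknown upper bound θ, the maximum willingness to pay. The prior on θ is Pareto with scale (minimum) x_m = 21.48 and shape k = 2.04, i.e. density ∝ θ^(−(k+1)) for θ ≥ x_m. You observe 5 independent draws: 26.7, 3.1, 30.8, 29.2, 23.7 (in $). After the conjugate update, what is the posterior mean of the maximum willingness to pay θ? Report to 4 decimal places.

A Pareto(scale x_m, shape k) prior on the upper bound θ of Uniform(0, θ) is conjugate: posterior is Pareto(max(x_m, max xᵢ), k + n).
Sample maximum = 30.8; prior scale x_m = 21.48 → posterior scale = max = 30.80.
Posterior shape = 2.04 + 5 = 7.04.
E[θ|data] = k·x_m/(k−1) = 7.04·30.80/6.04 = 35.8993.

35.8993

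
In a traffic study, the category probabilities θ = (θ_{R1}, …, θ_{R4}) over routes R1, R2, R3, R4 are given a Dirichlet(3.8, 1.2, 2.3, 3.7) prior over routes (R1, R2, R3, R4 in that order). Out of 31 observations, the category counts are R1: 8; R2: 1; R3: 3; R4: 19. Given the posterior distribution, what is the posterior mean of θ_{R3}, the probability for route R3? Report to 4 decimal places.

The Dirichlet prior is conjugate to the Multinomial likelihood: each posterior αⱼ = prior αⱼ + observed count nⱼ.
Posterior concentration: (11.8, 2.2, 5.3, 22.7), total = 42.0.
E[θ_{R3}|data] = α_{R3}/Σα = 5.3/42.0 = 0.1262.

0.1262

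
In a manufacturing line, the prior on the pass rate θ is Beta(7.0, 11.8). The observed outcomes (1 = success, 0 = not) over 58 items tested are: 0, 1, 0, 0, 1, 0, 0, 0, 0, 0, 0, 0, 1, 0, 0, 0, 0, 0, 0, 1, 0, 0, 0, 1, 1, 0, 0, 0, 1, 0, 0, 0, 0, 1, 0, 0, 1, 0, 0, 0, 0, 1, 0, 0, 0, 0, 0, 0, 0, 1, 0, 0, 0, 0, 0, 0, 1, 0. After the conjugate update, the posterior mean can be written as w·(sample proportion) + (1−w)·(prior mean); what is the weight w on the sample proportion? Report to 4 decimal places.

The Beta prior is conjugate to a Binomial/Bernoulli likelihood; the update adds successes to α and failures to β.
Posterior mean = (α₀+k)/(α₀+β₀+n) = [n/(α₀+β₀+n)]·(k/n) + [(α₀+β₀)/(α₀+β₀+n)]·α₀/(α₀+β₀), so only n and the prior enter the weight.
The weight on the data is w = n/(α₀+β₀+n) = 58/(7.0+11.8+58) = 58/76.8 = 0.7552.

0.7552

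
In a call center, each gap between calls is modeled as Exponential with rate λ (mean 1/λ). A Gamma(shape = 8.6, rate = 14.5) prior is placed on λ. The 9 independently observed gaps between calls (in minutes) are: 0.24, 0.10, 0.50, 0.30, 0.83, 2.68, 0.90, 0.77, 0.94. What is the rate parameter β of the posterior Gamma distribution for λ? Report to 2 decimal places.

21.76

With a Gamma(shape α, rate β) prior on the exponential rate λ, the posterior after n observations with total T = Σxᵢ is Gamma(α+n, β+T).
Sum of observations T = 7.26 minutes; n = 9.
Posterior: Gamma(8.6+9, 14.5+7.26) = Gamma(17.6, 21.76).
Posterior β = 21.76.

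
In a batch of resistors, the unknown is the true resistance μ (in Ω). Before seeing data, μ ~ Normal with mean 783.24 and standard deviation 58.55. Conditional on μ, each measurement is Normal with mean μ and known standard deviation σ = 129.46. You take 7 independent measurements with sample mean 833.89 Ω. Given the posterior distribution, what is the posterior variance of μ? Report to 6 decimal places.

For Normal data with known variance σ², a Normal(μ₀, σ₀²) prior on μ is conjugate. Posterior precision = 1/σ₀² + n/σ²; posterior mean is the precision-weighted average of μ₀ and x̄.
σ₀² = 58.55² = 3428.1025, σ² = 129.46² = 16759.8916; σ² + n·σ₀² = 16759.8916 + 7·3428.1025 = 40756.6091.
Posterior precision = 1/σ₀² + n/σ² = 1/3428.1025 + 7/16759.8916 = (σ² + n·σ₀²)/(σ₀²σ²) = 40756.6091/(3428.1025·16759.8916); posterior variance σₙ² = σ₀²σ²/(σ² + n·σ₀²) = 3428.1025·16759.8916/40756.6091 = 1409.700845.

1409.700845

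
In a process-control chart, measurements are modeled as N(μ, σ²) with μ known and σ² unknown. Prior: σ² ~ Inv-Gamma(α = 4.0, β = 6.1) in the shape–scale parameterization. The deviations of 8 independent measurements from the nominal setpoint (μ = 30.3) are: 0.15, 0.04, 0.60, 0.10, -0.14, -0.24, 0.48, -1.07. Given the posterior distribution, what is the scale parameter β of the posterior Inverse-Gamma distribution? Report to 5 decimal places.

With known mean μ and an Inverse-Gamma(α, β) prior on σ², the Normal likelihood is conjugate: posterior is Inv-Gamma(α + n/2, β + Σ(xᵢ−μ)²/2).
Σ(xᵢ−μ)² = (0.15)² + (0.04)² + (0.60)² + (0.10)² + (-0.14)² + (-0.24)² + (0.48)² + (-1.07)² = 1.8466.
Posterior: Inv-Gamma(4.0 + 8/2, 6.1 + 1.8466/2) = Inv-Gamma(8.00, 7.02330).
Posterior β = 7.02330.

7.02330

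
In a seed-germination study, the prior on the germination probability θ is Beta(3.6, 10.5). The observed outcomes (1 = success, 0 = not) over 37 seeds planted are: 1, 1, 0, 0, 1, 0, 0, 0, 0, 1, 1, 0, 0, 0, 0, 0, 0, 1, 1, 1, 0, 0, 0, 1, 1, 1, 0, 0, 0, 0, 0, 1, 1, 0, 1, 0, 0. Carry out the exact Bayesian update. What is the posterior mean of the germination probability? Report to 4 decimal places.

0.3444

The Beta prior is conjugate to a Binomial/Bernoulli likelihood; the update adds successes to α and failures to β.
Posterior: Beta(α+k, β+n−k) = Beta(3.6+14, 10.5+23) = Beta(17.6, 33.5).
Posterior mean = α/(α+β) = 17.6/51.1 = 0.3444.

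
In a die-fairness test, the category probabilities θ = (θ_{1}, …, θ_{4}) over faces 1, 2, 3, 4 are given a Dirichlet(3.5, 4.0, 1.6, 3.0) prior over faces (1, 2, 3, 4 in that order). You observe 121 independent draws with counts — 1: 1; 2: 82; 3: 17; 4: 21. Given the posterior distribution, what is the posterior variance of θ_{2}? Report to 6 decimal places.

The Dirichlet prior is conjugate to the Multinomial likelihood: each posterior αⱼ = prior αⱼ + observed count nⱼ.
Posterior concentration: (4.5, 86.0, 18.6, 24.0), total = 133.1.
Var[θ_j] = α_j(Σα−α_j)/((Σα)²(Σα+1)) = 86.0·47.1/(133.1²·134.1) = 0.001705.

0.001705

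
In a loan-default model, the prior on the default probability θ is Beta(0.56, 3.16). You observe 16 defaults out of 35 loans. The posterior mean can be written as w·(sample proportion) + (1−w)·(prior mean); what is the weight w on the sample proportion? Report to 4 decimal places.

0.9039

The Beta prior is conjugate to a Binomial/Bernoulli likelihood; the update adds successes to α and failures to β.
Posterior mean = (α₀+k)/(α₀+β₀+n) = [n/(α₀+β₀+n)]·(k/n) + [(α₀+β₀)/(α₀+β₀+n)]·α₀/(α₀+β₀), so only n and the prior enter the weight.
The weight on the data is w = n/(α₀+β₀+n) = 35/(0.56+3.16+35) = 35/38.72 = 0.9039.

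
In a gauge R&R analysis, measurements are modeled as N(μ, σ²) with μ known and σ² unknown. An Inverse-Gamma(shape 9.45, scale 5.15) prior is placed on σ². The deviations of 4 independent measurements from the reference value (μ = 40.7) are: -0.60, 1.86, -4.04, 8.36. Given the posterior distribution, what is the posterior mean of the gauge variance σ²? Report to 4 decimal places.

With known mean μ and an Inverse-Gamma(α, β) prior on σ², the Normal likelihood is conjugate: posterior is Inv-Gamma(α + n/2, β + Σ(xᵢ−μ)²/2).
Σ(xᵢ−μ)² = (-0.60)² + (1.86)² + (-4.04)² + (8.36)² = 90.0308.
Posterior: Inv-Gamma(9.45 + 4/2, 5.15 + 90.0308/2) = Inv-Gamma(11.45, 50.16540).
E[σ²|data] = β/(α−1) = 50.16540/10.45 = 4.8005.

4.8005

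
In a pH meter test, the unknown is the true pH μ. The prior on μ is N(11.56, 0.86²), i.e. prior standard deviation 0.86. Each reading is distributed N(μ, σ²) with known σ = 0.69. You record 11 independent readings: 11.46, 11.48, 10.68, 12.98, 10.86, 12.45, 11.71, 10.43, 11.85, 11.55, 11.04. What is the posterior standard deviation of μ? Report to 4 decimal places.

For Normal data with known variance σ², a Normal(μ₀, σ₀²) prior on μ is conjugate. Posterior precision = 1/σ₀² + n/σ²; posterior mean is the precision-weighted average of μ₀ and x̄.
σ₀² = 0.86² = 0.7396, σ² = 0.69² = 0.4761; σ² + n·σ₀² = 0.4761 + 11·0.7396 = 8.6117.
Posterior precision = 1/σ₀² + n/σ² = 1/0.7396 + 11/0.4761 = (σ² + n·σ₀²)/(σ₀²σ²) = 8.6117/(0.7396·0.4761); posterior variance σₙ² = σ₀²σ²/(σ² + n·σ₀²) = 0.7396·0.4761/8.6117 = 0.040889.
Posterior SD = √σₙ² = √(0.7396·0.4761/8.6117) = 0.2022.

0.2022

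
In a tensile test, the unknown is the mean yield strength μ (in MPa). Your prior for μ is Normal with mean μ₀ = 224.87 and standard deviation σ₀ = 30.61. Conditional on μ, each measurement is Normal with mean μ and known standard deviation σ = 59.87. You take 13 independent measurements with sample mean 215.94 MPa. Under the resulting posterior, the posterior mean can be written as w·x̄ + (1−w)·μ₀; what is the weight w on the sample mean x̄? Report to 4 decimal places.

0.7726

For Normal data with known variance σ², a Normal(μ₀, σ₀²) prior on μ is conjugate. Posterior precision = 1/σ₀² + n/σ²; posterior mean is the precision-weighted average of μ₀ and x̄.
σ₀² = 30.61² = 936.9721, σ² = 59.87² = 3584.4169. Prior precision 1/σ₀² = 1/936.9721; data precision n/σ² = 13/3584.4169.
w = (n/σ²)/(1/σ₀² + n/σ²) = n·σ₀²/(σ² + n·σ₀²) = 13·936.9721/(3584.4169 + 13·936.9721) = 12180.6373/15765.0542 = 0.7726.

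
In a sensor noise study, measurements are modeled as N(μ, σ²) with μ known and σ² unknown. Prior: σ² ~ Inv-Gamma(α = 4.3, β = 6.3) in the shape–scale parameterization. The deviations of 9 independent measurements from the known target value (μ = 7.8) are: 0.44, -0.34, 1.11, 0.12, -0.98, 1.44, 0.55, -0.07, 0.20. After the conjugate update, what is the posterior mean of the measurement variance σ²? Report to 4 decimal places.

With known mean μ and an Inverse-Gamma(α, β) prior on σ², the Normal likelihood is conjugate: posterior is Inv-Gamma(α + n/2, β + Σ(xᵢ−μ)²/2).
Σ(xᵢ−μ)² = (0.44)² + (-0.34)² + (1.11)² + (0.12)² + (-0.98)² + (1.44)² + (0.55)² + (-0.07)² + (0.20)² = 4.9371.
Posterior: Inv-Gamma(4.3 + 9/2, 6.3 + 4.9371/2) = Inv-Gamma(8.80, 8.76855).
E[σ²|data] = β/(α−1) = 8.76855/7.80 = 1.1242.

1.1242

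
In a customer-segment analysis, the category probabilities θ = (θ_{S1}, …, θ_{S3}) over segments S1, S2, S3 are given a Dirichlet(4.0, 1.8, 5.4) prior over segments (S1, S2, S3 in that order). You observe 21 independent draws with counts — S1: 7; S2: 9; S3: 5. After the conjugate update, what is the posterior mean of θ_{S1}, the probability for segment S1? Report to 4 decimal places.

0.3416

The Dirichlet prior is conjugate to the Multinomial likelihood: each posterior αⱼ = prior αⱼ + observed count nⱼ.
Posterior concentration: (11.0, 10.8, 10.4), total = 32.2.
E[θ_{S1}|data] = α_{S1}/Σα = 11.0/32.2 = 0.3416.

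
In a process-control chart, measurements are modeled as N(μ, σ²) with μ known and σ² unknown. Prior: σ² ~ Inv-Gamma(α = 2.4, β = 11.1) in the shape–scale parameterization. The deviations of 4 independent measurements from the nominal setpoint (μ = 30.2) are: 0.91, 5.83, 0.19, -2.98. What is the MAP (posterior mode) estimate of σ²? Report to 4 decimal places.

With known mean μ and an Inverse-Gamma(α, β) prior on σ², the Normal likelihood is conjugate: posterior is Inv-Gamma(α + n/2, β + Σ(xᵢ−μ)²/2).
Σ(xᵢ−μ)² = (0.91)² + (5.83)² + (0.19)² + (-2.98)² = 43.7335.
Posterior: Inv-Gamma(2.4 + 4/2, 11.1 + 43.7335/2) = Inv-Gamma(4.40, 32.96675).
Mode = β/(α+1) = 32.96675/5.40 = 6.1050.

6.1050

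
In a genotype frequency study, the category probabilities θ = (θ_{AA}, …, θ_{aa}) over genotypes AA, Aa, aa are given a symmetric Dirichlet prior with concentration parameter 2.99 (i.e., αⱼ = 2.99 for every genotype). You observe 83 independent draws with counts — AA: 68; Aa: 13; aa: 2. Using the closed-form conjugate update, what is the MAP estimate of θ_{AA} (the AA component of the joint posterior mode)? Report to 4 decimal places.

The Dirichlet prior is conjugate to the Multinomial likelihood: each posterior αⱼ = prior αⱼ + observed count nⱼ.
Posterior concentration: (70.99, 15.99, 4.99), total = 91.97.
Joint mode component: (α_{AA}−1)/(Σα−K) = 69.99/88.97 = 0.7867.

0.7867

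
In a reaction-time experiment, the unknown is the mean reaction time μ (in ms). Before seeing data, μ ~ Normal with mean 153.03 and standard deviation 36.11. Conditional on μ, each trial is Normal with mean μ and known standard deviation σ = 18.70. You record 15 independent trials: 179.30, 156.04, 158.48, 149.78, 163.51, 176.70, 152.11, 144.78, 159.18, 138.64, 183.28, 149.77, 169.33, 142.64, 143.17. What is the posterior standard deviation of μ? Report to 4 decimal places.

4.7857

For Normal data with known variance σ², a Normal(μ₀, σ₀²) prior on μ is conjugate. Posterior precision = 1/σ₀² + n/σ²; posterior mean is the precision-weighted average of μ₀ and x̄.
σ₀² = 36.11² = 1303.9321, σ² = 18.70² = 349.69; σ² + n·σ₀² = 349.69 + 15·1303.9321 = 19908.6715.
Posterior precision = 1/σ₀² + n/σ² = 1/1303.9321 + 15/349.69 = (σ² + n·σ₀²)/(σ₀²σ²) = 19908.6715/(1303.9321·349.69); posterior variance σₙ² = σ₀²σ²/(σ² + n·σ₀²) = 1303.9321·349.69/19908.6715 = 22.903186.
Posterior SD = √σₙ² = √(1303.9321·349.69/19908.6715) = 4.7857.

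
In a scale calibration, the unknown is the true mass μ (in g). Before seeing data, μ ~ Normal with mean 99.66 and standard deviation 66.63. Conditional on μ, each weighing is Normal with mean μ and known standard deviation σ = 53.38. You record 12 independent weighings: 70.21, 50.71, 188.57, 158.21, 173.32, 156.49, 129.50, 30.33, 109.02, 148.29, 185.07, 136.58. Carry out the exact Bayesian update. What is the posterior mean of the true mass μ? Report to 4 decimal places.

126.5849

For Normal data with known variance σ², a Normal(μ₀, σ₀²) prior on μ is conjugate. Posterior precision = 1/σ₀² + n/σ²; posterior mean is the precision-weighted average of μ₀ and x̄.
Σxᵢ = 70.21 + 50.71 + 188.57 + 158.21 + 173.32 + 156.49 + 129.50 + 30.33 + 109.02 + 148.29 + 185.07 + 136.58 = 1536.3, so n·x̄ = 1536.3.
σ₀² = 66.63² = 4439.5569, σ² = 53.38² = 2849.4244; σ² + n·σ₀² = 2849.4244 + 12·4439.5569 = 56124.1072.
Posterior mean = (μ₀/σ₀² + n·x̄/σ²)/(1/σ₀² + n/σ²) = (σ²·μ₀ + σ₀²·n·x̄)/(σ² + n·σ₀²) = (2849.4244·99.66 + 4439.5569·1536.3)/56124.1072 = 7104464.901174/56124.1072 = 126.5849.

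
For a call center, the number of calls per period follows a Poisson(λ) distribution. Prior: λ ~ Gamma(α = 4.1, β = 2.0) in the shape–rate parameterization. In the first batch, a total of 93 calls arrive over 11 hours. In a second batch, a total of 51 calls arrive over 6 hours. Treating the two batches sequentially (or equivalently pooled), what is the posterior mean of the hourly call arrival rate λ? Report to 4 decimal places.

7.7947

With a Gamma(shape α, rate β) prior, the Poisson likelihood is conjugate: the posterior is Gamma(α + ΣXᵢ, β + n).
After batch 1: Gamma(α+S, β+n) = Gamma(4.1+93, 2.0+11) = Gamma(97.1, 13.0).
After batch 2: Gamma(α+S, β+n) = Gamma(97.1+51, 13.0+6) = Gamma(148.1, 19.0).
Posterior mean = α/β = 148.1/19.0 = 7.7947.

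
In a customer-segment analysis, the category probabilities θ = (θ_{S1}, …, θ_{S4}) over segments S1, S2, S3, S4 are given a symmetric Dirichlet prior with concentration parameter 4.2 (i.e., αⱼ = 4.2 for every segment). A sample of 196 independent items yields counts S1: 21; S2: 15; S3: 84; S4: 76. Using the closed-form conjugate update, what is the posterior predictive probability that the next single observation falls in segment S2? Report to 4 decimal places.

The Dirichlet prior is conjugate to the Multinomial likelihood: each posterior αⱼ = prior αⱼ + observed count nⱼ.
Posterior concentration: (25.2, 19.2, 88.2, 80.2), total = 212.8.
P(next = S2 | data) = α_{S2}/Σα = 0.0902.

0.0902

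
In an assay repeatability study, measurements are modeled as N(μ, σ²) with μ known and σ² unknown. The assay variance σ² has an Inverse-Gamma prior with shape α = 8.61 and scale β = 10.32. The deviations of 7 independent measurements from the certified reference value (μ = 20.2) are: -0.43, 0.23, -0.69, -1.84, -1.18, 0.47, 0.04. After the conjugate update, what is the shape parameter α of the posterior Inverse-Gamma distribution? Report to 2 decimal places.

12.11

With known mean μ and an Inverse-Gamma(α, β) prior on σ², the Normal likelihood is conjugate: posterior is Inv-Gamma(α + n/2, β + Σ(xᵢ−μ)²/2).
Σ(xᵢ−μ)² = (-0.43)² + (0.23)² + (-0.69)² + (-1.84)² + (-1.18)² + (0.47)² + (0.04)² = 5.7144.
Posterior: Inv-Gamma(8.61 + 7/2, 10.32 + 5.7144/2) = Inv-Gamma(12.11, 13.17720).
Posterior α = 12.11.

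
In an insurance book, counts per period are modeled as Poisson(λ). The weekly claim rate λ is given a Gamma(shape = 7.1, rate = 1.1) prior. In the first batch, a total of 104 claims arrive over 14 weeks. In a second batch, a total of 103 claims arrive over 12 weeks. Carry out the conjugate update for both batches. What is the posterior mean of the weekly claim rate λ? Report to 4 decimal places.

7.9004

With a Gamma(shape α, rate β) prior, the Poisson likelihood is conjugate: the posterior is Gamma(α + ΣXᵢ, β + n).
After batch 1: Gamma(α+S, β+n) = Gamma(7.1+104, 1.1+14) = Gamma(111.1, 15.1).
After batch 2: Gamma(α+S, β+n) = Gamma(111.1+103, 15.1+12) = Gamma(214.1, 27.1).
Posterior mean = α/β = 214.1/27.1 = 7.9004.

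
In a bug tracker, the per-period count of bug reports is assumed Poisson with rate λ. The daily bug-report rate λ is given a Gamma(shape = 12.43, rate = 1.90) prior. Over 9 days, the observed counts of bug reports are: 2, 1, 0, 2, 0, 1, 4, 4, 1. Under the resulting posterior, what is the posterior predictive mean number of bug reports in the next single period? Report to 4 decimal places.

With a Gamma(shape α, rate β) prior, the Poisson likelihood is conjugate: the posterior is Gamma(α + ΣXᵢ, β + n).
Sum of counts S = 15 over n = 9 days.
Posterior: Gamma(α+S, β+n) = Gamma(12.43+15, 1.90+9) = Gamma(27.43, 10.90).
The predictive distribution for one future period is NegBinom with mean α/β = 2.5165.

2.5165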